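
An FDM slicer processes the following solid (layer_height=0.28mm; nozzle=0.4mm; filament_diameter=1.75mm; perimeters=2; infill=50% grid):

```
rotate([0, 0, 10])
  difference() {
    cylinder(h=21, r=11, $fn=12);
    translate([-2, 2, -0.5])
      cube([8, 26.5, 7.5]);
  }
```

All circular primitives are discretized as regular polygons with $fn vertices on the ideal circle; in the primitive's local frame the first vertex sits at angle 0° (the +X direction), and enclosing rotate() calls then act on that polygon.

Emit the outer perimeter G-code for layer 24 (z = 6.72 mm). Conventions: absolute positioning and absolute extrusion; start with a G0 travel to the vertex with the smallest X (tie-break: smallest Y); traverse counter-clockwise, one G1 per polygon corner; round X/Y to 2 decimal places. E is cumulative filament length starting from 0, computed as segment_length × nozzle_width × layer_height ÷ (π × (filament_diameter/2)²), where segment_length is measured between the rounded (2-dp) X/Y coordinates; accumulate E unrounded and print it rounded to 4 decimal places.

G0 X-10.83 Y-1.91 Z6.72
G1 X-8.43 Y-7.07 E0.2650
G1 X-3.76 Y-10.34 E0.5305
G1 X1.91 Y-10.83 E0.7955
G1 X7.07 Y-8.43 E1.0604
G1 X10.34 Y-3.76 E1.3259
G1 X10.83 Y1.91 E1.5909
G1 X8.43 Y7.07 E1.8559
G1 X4.34 Y9.93 E2.0883
G1 X5.56 Y3.01 E2.4155
G1 X-2.32 Y1.62 E2.7881
G1 X-3.79 Y9.96 E3.1824
G1 X-7.07 Y8.43 E3.3509
G1 X-10.34 Y3.76 E3.6164
G1 X-10.83 Y-1.91 E3.8814

At z = 6.72 mm: the r=11 cylinder contributes a regular 12-gon of circumradius 11; the 8×26.5 cube at (-2, 2) contributes its full rectangle; Taking the first minus the rest: starting from the r=11 cylinder, the 8×26.5 cube at (-2, 2) partially overlaps it — only the 66.55 mm² overlap (of its 212.00 mm²) is removed, clipping the outline — 1 connected region; (rotated 10° about Z; rotation is an isometry so areas/perimeters/island counts are preserved). The outline is a single polygon with 14 vertices. Extrusion per mm of travel: 0.4 × 0.28 / (π × 0.875²) = 0.046564. Accumulating E over each segment gives final E = 3.8814.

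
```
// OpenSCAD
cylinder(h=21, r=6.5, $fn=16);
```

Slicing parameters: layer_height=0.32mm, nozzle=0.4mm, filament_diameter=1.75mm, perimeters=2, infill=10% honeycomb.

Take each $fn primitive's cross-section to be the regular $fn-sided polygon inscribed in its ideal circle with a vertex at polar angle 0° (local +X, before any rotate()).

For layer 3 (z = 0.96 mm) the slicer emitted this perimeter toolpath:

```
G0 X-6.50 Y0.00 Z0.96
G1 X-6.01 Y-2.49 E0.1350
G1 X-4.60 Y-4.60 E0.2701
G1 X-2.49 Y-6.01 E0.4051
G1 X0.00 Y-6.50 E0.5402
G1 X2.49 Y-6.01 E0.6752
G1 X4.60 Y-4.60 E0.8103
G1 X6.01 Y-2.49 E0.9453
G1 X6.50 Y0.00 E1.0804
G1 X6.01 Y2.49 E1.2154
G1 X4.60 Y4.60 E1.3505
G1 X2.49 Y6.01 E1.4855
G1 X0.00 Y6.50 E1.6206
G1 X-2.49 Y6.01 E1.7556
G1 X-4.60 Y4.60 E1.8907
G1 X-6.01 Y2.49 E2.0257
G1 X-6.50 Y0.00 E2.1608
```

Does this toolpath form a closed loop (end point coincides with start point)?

Start point (G0): (-6.50, 0.00). End point (last G1): the path returns to the start — closed.

yes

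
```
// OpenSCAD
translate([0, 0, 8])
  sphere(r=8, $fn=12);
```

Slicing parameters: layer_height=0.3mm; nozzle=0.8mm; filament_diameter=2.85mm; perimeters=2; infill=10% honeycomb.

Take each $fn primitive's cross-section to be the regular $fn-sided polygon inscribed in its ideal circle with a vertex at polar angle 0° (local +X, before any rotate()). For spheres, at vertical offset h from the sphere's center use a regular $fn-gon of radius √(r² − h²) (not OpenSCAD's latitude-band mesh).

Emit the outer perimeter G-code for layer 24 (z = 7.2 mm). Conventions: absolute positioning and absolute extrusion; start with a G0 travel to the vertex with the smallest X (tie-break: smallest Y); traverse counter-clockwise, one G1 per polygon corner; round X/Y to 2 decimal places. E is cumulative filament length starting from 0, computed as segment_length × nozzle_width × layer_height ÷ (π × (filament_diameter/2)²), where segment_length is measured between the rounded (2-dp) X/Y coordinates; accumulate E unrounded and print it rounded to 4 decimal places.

G0 X-7.96 Y0.00 Z7.20
G1 X-6.89 Y-3.98 E0.1550
G1 X-3.98 Y-6.89 E0.3099
G1 X0.00 Y-7.96 E0.4649
G1 X3.98 Y-6.89 E0.6200
G1 X6.89 Y-3.98 E0.7748
G1 X7.96 Y0.00 E0.9298
G1 X6.89 Y3.98 E1.0849
G1 X3.98 Y6.89 E1.2397
G1 X0.00 Y7.96 E1.3948
G1 X-3.98 Y6.89 E1.5498
G1 X-6.89 Y3.98 E1.7046
G1 X-7.96 Y0.00 E1.8597

At z = 7.2 mm: the sphere: section is a regular 12-gon, circumradius = √(r²−h²) = √(8²−0.8²) = 7.960. The outline is a single polygon with 12 vertices. Extrusion per mm of travel: 0.8 × 0.3 / (π × 1.425²) = 0.037621. Accumulating E over each segment gives final E = 1.8597.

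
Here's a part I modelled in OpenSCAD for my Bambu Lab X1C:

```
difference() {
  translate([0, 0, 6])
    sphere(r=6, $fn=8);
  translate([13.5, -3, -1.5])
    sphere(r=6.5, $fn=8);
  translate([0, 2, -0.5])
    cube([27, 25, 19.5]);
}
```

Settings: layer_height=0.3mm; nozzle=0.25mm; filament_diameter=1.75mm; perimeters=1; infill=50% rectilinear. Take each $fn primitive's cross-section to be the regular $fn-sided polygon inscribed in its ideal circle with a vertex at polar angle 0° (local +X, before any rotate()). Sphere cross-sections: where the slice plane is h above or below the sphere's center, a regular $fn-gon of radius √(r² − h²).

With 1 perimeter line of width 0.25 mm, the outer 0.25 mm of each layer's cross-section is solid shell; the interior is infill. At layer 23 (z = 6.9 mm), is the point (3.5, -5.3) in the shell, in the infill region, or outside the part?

At z = 6.9 mm: the sphere: section is a regular 8-gon, circumradius = √(r²−h²) = √(6²−0.9²) = 5.932; the sphere at (13.5, -3) does not reach this height (|z−center|=8.400 > r=6.5); the 27×25 cube at (0, 2) contributes its full rectangle; Subtracting the remaining from the first: starting from the r=6 sphere, the 27×25 cube at (0, 2) partially overlaps it — only the 13.85 mm² overlap (of its 675.00 mm²) is removed, clipping the outline — 1 connected region. Overall, the cross-section is a single solid region. The nearest boundary edge runs (4.19, -4.19)→(-0.00, -5.93); distance from the point to it = 0.76 mm. The point is not inside any of the regions above, so it lies outside the cross-section (0.76 mm from the nearest boundary).

outside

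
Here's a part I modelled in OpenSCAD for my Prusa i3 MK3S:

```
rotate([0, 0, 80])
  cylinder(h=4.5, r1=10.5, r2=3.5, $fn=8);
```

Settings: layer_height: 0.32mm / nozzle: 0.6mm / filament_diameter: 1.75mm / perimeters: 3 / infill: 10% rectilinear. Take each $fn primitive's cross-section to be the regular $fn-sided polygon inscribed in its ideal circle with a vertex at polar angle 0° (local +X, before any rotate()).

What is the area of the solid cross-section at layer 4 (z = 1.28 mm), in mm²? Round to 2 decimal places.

204.78 mm²

At z = 1.28 mm: the cone (r1=10.5→r2=3.5) has section circumradius 8.509 here — a regular 8-gon (area = (8/2)·8.509²·sin(360°/8) = 204.78 mm²); (rotated 80° about Z; rotation is an isometry so areas/perimeters/island counts are preserved). Overall, the cross-section is a single solid region. Net area = 204.78 mm².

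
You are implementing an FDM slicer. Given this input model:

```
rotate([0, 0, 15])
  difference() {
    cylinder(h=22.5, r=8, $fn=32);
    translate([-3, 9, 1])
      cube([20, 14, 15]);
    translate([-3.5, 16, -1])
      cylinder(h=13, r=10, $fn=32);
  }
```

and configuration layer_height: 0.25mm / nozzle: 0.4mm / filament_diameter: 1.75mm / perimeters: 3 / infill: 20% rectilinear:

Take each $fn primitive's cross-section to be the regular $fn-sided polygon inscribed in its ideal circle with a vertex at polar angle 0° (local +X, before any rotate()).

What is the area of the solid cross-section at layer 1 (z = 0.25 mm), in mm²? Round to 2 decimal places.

At z = 0.25 mm: the r=8 cylinder gives a regular 32-gon of circumradius 8 (constant along its height) (area = (32/2)·8.000²·sin(360°/32) = 199.77 mm²); the cube at (-3, 9) is absent (z outside [1, 16]); the r=10 cylinder at (-3.5, 16) gives a regular 32-gon of circumradius 10 (constant along its height) (area = (32/2)·10.000²·sin(360°/32) = 312.14 mm²); Subtracting the remaining from the first: starting from the r=8 cylinder (199.77 mm²), the r=10 cylinder at (-3.5, 16) partially overlaps it — only the 7.65 mm² overlap (of its 312.14 mm²) is removed, clipping the outline — area = 192.12 mm²; (whole slice rotated 15° about Z — lengths, areas and connectivity unchanged). Overall, the cross-section is a single solid region. Net area = 192.12 mm².

192.12 mm²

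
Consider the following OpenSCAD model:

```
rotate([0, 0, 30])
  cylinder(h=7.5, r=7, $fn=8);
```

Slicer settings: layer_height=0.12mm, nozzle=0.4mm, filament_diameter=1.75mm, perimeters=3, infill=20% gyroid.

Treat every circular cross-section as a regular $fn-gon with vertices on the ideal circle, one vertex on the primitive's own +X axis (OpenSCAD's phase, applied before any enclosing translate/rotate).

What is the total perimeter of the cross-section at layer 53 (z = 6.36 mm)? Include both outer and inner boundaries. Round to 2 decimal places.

At z = 6.36 mm: the cylinder: section is a regular 8-gon, circumradius r=7 (perimeter = 2·8·7.000·sin(180°/8) = 42.86 mm); (rotated 30° about Z; rotation is an isometry so areas/perimeters/island counts are preserved). Overall, the cross-section is a single solid region. Total boundary length (outer) = 42.86 mm.

42.86 mm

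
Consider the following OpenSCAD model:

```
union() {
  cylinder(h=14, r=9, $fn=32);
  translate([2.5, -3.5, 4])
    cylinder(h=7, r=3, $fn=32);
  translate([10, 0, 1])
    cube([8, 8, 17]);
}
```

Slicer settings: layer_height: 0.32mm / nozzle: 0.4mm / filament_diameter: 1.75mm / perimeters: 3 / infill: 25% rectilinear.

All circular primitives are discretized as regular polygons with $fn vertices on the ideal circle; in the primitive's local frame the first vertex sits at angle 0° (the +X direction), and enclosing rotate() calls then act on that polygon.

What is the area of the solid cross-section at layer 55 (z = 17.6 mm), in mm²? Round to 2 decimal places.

At z = 17.6 mm: the cylinder is not intersected at this z (z outside [0, 14]); the cylinder at (2.5, -3.5) is not intersected at this z (z outside [4, 11]); the 8×8 cube at (10, 0) contributes its full rectangle (area 64.00 mm²); Taking the union: only the 8×8 cube at (10, 0) is present, so the union is just that shape — area = 64.00 mm². Overall, the cross-section is a single solid region. Net area = 64.00 mm².

64.00 mm²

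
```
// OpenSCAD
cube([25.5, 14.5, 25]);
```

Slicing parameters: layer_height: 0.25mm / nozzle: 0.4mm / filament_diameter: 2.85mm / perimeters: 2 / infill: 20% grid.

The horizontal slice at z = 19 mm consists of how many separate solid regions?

At z = 19 mm: the cube (footprint 25.5×14.5) is included at this height. The result has 1 disconnected region.

1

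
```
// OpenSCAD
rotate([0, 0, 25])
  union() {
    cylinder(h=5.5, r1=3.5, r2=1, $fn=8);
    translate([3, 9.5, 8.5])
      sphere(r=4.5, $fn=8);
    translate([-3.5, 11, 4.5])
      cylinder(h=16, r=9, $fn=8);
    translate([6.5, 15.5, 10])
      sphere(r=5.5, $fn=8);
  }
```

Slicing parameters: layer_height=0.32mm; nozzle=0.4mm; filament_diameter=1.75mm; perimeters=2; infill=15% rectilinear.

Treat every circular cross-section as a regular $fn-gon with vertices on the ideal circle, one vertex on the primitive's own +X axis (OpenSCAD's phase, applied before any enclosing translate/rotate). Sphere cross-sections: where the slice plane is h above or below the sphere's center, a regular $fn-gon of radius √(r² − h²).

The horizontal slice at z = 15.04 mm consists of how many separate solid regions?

At z = 15.04 mm: the cone does not reach this height (z outside [0, 5.5]); the sphere at (3, 9.5) is absent (|z−center|=6.540 > r=4.5); the r=9 cylinder at (-3.5, 11) contributes a regular 8-gon of circumradius 9; the r=5.5 sphere at (6.5, 15.5) slices to a regular 8-gon of circumradius 2.202 (√(r²−h²) with h=5.04 from center); Taking the union: the 2 present regions are separate (no shared area or edge), so areas and boundary lengths simply add and each stays a separate island — 2 connected regions; (rotated 25° about Z; rotation is an isometry so areas/perimeters/island counts are preserved). The result has 2 disconnected regions.

2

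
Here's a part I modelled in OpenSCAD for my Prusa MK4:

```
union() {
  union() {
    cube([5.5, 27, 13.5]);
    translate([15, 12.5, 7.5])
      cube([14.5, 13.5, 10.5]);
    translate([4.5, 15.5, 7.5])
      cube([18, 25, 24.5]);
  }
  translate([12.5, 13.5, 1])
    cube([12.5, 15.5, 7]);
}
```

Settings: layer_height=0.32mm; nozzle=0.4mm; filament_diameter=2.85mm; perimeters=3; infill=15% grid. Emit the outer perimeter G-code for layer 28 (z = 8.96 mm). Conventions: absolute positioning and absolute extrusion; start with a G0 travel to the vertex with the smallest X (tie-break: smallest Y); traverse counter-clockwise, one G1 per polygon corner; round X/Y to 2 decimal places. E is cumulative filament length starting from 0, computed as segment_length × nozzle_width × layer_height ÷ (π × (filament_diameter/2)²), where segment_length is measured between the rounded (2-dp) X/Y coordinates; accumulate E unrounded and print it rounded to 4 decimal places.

At z = 8.96 mm: the cube is present — its section is the full 5.5×27 rectangle; the 14.5×13.5 cube at (15, 12.5) contributes its full rectangle; the cube at (4.5, 15.5) is present — its section is the full 18×25 rectangle; Taking the union: the regions partially overlap (shared area 90.25 mm²), so overlapping operands fuse into one piece — 1 connected region; the cube at (12.5, 13.5) does not reach this height (z outside [1, 8]); Merging all regions: only the result so far is present, so the union is just that shape — 1 connected region. The outline is a single polygon with 12 vertices. Extrusion per mm of travel: 0.4 × 0.32 / (π × 1.425²) = 0.020065. Accumulating E over each segment gives final E = 2.9294.

G0 X0.00 Y0.00 Z8.96
G1 X5.50 Y0.00 E0.1104
G1 X5.50 Y15.50 E0.4214
G1 X15.00 Y15.50 E0.6120
G1 X15.00 Y12.50 E0.6722
G1 X29.50 Y12.50 E0.9631
G1 X29.50 Y26.00 E1.2340
G1 X22.50 Y26.00 E1.3744
G1 X22.50 Y40.50 E1.6654
G1 X4.50 Y40.50 E2.0265
G1 X4.50 Y27.00 E2.2974
G1 X0.00 Y27.00 E2.3877
G1 X0.00 Y0.00 E2.9294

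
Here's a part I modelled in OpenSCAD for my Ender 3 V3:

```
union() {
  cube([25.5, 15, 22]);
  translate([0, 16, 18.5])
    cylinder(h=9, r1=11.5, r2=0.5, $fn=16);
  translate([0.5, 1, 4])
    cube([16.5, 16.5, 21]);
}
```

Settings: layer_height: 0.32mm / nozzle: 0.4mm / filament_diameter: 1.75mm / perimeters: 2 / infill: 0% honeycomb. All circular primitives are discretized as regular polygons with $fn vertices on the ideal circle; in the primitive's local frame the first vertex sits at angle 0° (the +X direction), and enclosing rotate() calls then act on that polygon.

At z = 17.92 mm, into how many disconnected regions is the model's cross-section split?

At z = 17.92 mm: the cube (footprint 25.5×15) is included at this height; the cone at (0, 16) does not reach this height (z outside [18.5, 27.5]); the cube at (0.5, 1) (footprint 16.5×16.5) is included at this height; Merging all regions: the regions partially overlap (shared area 231.00 mm²), so overlapping operands fuse into one piece — 1 connected region. The result has 1 disconnected region.

1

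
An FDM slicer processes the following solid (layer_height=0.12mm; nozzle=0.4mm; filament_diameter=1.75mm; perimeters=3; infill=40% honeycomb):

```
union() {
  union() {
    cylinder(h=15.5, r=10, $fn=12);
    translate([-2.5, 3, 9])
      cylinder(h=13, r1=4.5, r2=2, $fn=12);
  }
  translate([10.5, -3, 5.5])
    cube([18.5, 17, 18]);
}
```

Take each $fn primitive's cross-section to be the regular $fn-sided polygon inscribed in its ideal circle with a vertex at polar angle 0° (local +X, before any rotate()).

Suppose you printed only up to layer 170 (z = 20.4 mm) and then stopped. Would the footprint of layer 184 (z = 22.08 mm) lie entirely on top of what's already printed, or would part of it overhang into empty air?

Compare the two slices. At z = 20.4: the cylinder is absent (z outside [0, 15.5]); the cone at (-2.5, 3) contributes a regular 12-gon of circumradius 2.308 (interpolated between r1=4.5 and r2=2 at t=0.877) (area = (12/2)·2.308²·sin(360°/12) = 15.98 mm²); Taking the union: only the cone at (-2.5, 3) is present, so the union is just that shape — area = 15.98 mm²; the cube at (10.5, -3) (footprint 18.5×17) is included at this height (area 314.50 mm²); Combining (union): the 2 present regions are separate (no shared area or edge), so areas and boundary lengths simply add and each stays a separate island — area = 330.48 mm². At z = 22.08: the cylinder is absent (z outside [0, 15.5]); the cone at (-2.5, 3) does not reach this height (z outside [9, 22]); Combining (union): nothing is present at this height; the cube at (10.5, -3) is present — its section is the full 18.5×17 rectangle (area 314.50 mm²); Merging all regions: only the 18.5×17 cube at (10.5, -3) is present, so the union is just that shape — area = 314.50 mm². Checking containment: the cross-section at z = 22.08 is a subset of the cross-section at z = 20.4.

entirely on top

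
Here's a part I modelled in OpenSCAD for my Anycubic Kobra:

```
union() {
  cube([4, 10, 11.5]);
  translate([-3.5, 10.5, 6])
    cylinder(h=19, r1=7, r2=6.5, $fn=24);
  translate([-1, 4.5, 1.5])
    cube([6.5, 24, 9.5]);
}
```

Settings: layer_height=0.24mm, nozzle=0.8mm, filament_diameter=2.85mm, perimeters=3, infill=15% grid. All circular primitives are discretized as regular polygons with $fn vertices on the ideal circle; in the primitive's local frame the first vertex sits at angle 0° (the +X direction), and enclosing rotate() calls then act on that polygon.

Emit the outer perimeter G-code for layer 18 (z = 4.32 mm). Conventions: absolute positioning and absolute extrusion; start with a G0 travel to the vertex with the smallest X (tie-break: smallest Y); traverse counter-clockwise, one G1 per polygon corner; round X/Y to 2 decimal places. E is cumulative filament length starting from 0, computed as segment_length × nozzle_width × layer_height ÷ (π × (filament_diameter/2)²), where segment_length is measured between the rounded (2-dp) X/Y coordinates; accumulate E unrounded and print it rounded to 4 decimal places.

G0 X-1.00 Y4.50 Z4.32
G1 X0.00 Y4.50 E0.0301
G1 X0.00 Y0.00 E0.1655
G1 X4.00 Y0.00 E0.2859
G1 X4.00 Y4.50 E0.4214
G1 X5.50 Y4.50 E0.4665
G1 X5.50 Y28.50 E1.1888
G1 X-1.00 Y28.50 E1.3845
G1 X-1.00 Y4.50 E2.1068

At z = 4.32 mm: the cube is present — its section is the full 4×10 rectangle; the cone at (-3.5, 10.5) is not intersected at this z (z outside [6, 25]); the 6.5×24 cube at (-1, 4.5) contributes its full rectangle; Combining (union): the regions partially overlap (shared area 22.00 mm²), so overlapping operands fuse into one piece — 1 connected region. The outline is a single polygon with 8 vertices. Extrusion per mm of travel: 0.8 × 0.24 / (π × 1.425²) = 0.030097. Accumulating E over each segment gives final E = 2.1068.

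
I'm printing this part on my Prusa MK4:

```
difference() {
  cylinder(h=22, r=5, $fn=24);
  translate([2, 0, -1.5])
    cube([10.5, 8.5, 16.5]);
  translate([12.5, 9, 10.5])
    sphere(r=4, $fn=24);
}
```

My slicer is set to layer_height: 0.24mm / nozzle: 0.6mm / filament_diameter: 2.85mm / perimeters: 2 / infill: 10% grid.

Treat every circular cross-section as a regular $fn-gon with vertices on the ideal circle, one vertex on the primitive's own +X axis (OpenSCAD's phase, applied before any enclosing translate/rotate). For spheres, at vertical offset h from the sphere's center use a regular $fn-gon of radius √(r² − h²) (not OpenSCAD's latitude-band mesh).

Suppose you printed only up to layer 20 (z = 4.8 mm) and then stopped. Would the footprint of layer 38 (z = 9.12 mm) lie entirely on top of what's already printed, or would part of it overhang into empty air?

Compare the two slices. At z = 4.8: the r=5 cylinder contributes a regular 24-gon of circumradius 5 (area = (24/2)·5.000²·sin(360°/24) = 77.65 mm²); the cube at (2, 0) (footprint 10.5×8.5) is included at this height (area 89.25 mm²); the sphere at (12.5, 9) is absent (|z−center|=5.700 > r=4); After the difference (first − rest): starting from the r=5 cylinder (77.65 mm²), the 10.5×8.5 cube at (2, 0) partially overlaps it — only the 9.75 mm² overlap (of its 89.25 mm²) is removed, clipping the outline — area = 67.90 mm². At z = 9.12: the r=5 cylinder contributes a regular 24-gon of circumradius 5 (area = (24/2)·5.000²·sin(360°/24) = 77.65 mm²); the cube at (2, 0) (footprint 10.5×8.5) is included at this height (area 89.25 mm²); the r=4 sphere at (12.5, 9) slices to a regular 24-gon of circumradius 3.754 (√(r²−h²) with h=1.38 from center) (area = (24/2)·3.754²·sin(360°/24) = 43.78 mm²); After the difference (first − rest): starting from the r=5 cylinder (77.65 mm²), the 10.5×8.5 cube at (2, 0) partially overlaps it — only the 9.75 mm² overlap (of its 89.25 mm²) is removed, clipping the outline; the r=4 sphere at (12.5, 9) misses the remaining region (no effect) — area = 67.90 mm². Checking containment: the cross-section at z = 9.12 is a subset of the cross-section at z = 4.8.

entirely on top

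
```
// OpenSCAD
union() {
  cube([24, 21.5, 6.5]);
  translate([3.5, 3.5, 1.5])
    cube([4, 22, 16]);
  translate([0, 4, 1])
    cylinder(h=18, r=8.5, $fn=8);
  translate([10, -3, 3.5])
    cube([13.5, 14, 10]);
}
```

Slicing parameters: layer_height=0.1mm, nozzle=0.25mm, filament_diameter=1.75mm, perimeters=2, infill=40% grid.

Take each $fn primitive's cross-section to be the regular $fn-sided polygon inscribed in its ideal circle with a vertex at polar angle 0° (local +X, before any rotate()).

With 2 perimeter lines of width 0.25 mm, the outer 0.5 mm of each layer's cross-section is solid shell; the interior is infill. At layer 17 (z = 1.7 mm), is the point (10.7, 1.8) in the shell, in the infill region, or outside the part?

At z = 1.7 mm: the cube (footprint 24×21.5) is included at this height; the cube at (3.5, 3.5) (footprint 4×22) is included at this height; the r=8.5 cylinder at (0, 4) gives a regular 8-gon of circumradius 8.5 (constant along its height); the cube at (10, -3) does not reach this height (z outside [3.5, 13.5]); Combining (union): the regions partially overlap (shared area 153.77 mm²), so overlapping operands fuse into one piece — 1 connected region. Overall, the cross-section is a single solid region. The nearest boundary edge runs (24.00, 0.00)→(6.84, 0.00); distance from the point to it = 1.80 mm. The point is inside the cross-section and 1.80 mm from the nearest boundary — more than the 0.5 mm shell width (2 × 0.25), so it's in the infill interior.

infill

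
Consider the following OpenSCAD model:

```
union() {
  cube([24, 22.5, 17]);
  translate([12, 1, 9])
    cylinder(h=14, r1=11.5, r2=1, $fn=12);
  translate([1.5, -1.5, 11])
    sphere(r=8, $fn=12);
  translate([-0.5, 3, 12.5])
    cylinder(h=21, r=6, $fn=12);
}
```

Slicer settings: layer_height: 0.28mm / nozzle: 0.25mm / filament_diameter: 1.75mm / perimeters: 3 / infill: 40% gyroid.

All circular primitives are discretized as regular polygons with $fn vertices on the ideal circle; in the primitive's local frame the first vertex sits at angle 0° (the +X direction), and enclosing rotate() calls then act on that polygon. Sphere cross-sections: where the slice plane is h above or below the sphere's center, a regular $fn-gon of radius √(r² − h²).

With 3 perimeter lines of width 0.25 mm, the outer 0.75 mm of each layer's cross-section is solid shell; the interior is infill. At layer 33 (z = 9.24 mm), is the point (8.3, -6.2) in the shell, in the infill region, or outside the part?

infill

At z = 9.24 mm: the cube is present — its section is the full 24×22.5 rectangle; the cone at (12, 1): at t=0.017 of its height the radius interpolates to r₁+(r₂−r₁)t = 11.320, giving a regular 12-gon of that circumradius; the r=8 sphere at (1.5, -1.5) contributes a regular 12-gon of circumradius √(8²−1.76²) = 7.804; the cylinder at (-0.5, 3) is absent (z outside [12.5, 33.5]); Combining (union): the regions partially overlap (shared area 303.77 mm²), so overlapping operands fuse into one piece — 1 connected region. Overall, the cross-section is a single solid region. The nearest boundary edge runs (12.00, -10.32)→(6.34, -8.80); distance from the point to it = 3.02 mm. The point is inside the cross-section and 3.02 mm from the nearest boundary — more than the 0.75 mm shell width (3 × 0.25), so it's in the infill interior.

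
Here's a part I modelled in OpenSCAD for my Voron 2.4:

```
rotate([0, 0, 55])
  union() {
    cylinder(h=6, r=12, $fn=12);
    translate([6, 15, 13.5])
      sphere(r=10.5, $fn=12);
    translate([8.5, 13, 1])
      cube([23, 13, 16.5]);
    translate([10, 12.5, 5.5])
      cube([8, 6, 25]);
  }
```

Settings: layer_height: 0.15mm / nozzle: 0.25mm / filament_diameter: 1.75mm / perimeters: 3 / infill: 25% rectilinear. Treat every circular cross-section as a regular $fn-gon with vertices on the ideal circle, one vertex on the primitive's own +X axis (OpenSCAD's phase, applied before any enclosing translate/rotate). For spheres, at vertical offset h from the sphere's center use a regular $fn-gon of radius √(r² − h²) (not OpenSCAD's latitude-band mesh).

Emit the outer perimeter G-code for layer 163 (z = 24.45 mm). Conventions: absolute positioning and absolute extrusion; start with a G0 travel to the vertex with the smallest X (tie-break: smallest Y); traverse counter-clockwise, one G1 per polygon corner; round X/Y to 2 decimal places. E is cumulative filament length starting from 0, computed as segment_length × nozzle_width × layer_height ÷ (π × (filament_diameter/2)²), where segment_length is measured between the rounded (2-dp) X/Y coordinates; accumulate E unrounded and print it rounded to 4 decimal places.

G0 X-9.42 Y18.80 Z24.45
G1 X-4.50 Y15.36 E0.0936
G1 X0.08 Y21.91 E0.2182
G1 X-4.83 Y25.36 E0.3118
G1 X-9.42 Y18.80 E0.4366

At z = 24.45 mm: the cylinder is not intersected at this z (z outside [0, 6]); the sphere at (6, 15) is absent (|z−center|=10.950 > r=10.5); the cube at (8.5, 13) is absent (z outside [1, 17.5]); the cube at (10, 12.5) (footprint 8×6) is included at this height; Merging all regions: only the 8×6 cube at (10, 12.5) is present, so the union is just that shape — 1 connected region; (rotated 55° about Z; rotation is an isometry so areas/perimeters/island counts are preserved). The outline is a single polygon with 4 vertices. Extrusion per mm of travel: 0.25 × 0.15 / (π × 0.875²) = 0.015591. Accumulating E over each segment gives final E = 0.4366.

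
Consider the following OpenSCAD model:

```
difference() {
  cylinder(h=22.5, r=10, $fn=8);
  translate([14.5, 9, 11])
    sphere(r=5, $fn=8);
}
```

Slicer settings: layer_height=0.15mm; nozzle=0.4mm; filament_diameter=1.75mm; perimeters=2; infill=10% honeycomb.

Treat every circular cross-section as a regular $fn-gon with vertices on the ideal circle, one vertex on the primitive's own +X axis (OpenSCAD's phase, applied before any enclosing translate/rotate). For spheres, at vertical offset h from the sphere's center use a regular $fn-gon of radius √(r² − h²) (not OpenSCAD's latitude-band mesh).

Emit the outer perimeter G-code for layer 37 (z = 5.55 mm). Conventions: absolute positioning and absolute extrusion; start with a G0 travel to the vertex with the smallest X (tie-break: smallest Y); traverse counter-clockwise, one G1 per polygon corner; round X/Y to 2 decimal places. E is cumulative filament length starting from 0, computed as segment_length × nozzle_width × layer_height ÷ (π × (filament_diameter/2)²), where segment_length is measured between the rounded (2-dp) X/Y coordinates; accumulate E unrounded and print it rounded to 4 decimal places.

G0 X-10.00 Y0.00 Z5.55
G1 X-7.07 Y-7.07 E0.1909
G1 X0.00 Y-10.00 E0.3818
G1 X7.07 Y-7.07 E0.5727
G1 X10.00 Y0.00 E0.7636
G1 X7.07 Y7.07 E0.9545
G1 X0.00 Y10.00 E1.1454
G1 X-7.07 Y7.07 E1.3363
G1 X-10.00 Y0.00 E1.5273

At z = 5.55 mm: the r=10 cylinder gives a regular 8-gon of circumradius 10 (constant along its height); the sphere at (14.5, 9) is absent (|z−center|=5.450 > r=5); Subtracting the remaining from the first: none of the subtracted shapes is present at this height, so the r=10 cylinder is unchanged — 1 connected region. The outline is a single polygon with 8 vertices. Extrusion per mm of travel: 0.4 × 0.15 / (π × 0.875²) = 0.024945. Accumulating E over each segment gives final E = 1.5273.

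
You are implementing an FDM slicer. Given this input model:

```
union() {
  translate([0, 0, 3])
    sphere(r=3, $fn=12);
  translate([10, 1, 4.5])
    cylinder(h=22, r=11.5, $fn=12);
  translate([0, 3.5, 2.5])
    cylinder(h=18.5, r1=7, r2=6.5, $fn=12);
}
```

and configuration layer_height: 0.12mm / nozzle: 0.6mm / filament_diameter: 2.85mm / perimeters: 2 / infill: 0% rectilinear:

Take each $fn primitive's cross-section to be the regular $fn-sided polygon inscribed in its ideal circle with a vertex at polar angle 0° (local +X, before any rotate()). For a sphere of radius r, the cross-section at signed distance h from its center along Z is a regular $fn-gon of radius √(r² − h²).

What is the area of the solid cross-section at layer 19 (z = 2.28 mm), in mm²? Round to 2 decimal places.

At z = 2.28 mm: the r=3 sphere slices to a regular 12-gon of circumradius 2.912 (√(r²−h²) with h=0.72 from center) (area = (12/2)·2.912²·sin(360°/12) = 25.44 mm²); the cylinder at (10, 1) does not reach this height (z outside [4.5, 26.5]); the cone at (0, 3.5) is not intersected at this z (z outside [2.5, 21]); Taking the union: only the r=3 sphere is present, so the union is just that shape — area = 25.44 mm². Overall, the cross-section is a single solid region. Net area = 25.44 mm².

25.44 mm²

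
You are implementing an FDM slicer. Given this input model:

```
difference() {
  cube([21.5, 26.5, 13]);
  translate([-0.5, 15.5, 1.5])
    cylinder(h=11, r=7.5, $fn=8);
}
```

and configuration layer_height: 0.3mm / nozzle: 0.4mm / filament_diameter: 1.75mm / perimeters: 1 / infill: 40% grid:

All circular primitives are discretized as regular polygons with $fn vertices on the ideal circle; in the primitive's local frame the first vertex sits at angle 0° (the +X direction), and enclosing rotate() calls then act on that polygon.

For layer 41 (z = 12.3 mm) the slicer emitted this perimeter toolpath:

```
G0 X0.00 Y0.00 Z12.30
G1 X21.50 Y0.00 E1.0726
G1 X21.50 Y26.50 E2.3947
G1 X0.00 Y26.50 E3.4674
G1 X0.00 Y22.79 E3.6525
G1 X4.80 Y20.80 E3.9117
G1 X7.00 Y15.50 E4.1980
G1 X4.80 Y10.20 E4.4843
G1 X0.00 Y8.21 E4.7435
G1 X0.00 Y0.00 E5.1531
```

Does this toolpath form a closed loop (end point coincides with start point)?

Start point (G0): (0.00, 0.00). End point (last G1): the path returns to the start — closed.

yes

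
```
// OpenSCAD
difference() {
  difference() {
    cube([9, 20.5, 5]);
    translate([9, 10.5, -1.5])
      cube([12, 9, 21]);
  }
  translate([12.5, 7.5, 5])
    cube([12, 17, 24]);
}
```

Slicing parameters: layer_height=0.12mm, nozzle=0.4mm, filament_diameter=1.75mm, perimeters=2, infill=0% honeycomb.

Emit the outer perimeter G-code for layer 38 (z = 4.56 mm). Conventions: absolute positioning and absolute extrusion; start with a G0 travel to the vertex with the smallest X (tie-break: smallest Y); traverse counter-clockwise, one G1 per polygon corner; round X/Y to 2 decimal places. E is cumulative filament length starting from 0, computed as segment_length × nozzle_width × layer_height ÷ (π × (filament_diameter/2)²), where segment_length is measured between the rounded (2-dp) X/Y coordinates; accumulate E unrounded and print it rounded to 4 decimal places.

G0 X0.00 Y0.00 Z4.56
G1 X9.00 Y0.00 E0.1796
G1 X9.00 Y20.50 E0.5887
G1 X0.00 Y20.50 E0.7683
G1 X0.00 Y0.00 E1.1774

At z = 4.56 mm: the cube (footprint 9×20.5) is included at this height; the cube at (9, 10.5) is present — its section is the full 12×9 rectangle; Taking the first minus the rest: starting from the 9×20.5 cube, the 12×9 cube at (9, 10.5) misses the remaining region (no effect) — 1 connected region; the cube at (12.5, 7.5) is not intersected at this z (z outside [5, 29]); Subtracting the remaining from the first: none of the subtracted shapes is present at this height, so the result so far is unchanged — 1 connected region. The outline is a single polygon with 4 vertices. Extrusion per mm of travel: 0.4 × 0.12 / (π × 0.875²) = 0.019956. Accumulating E over each segment gives final E = 1.1774.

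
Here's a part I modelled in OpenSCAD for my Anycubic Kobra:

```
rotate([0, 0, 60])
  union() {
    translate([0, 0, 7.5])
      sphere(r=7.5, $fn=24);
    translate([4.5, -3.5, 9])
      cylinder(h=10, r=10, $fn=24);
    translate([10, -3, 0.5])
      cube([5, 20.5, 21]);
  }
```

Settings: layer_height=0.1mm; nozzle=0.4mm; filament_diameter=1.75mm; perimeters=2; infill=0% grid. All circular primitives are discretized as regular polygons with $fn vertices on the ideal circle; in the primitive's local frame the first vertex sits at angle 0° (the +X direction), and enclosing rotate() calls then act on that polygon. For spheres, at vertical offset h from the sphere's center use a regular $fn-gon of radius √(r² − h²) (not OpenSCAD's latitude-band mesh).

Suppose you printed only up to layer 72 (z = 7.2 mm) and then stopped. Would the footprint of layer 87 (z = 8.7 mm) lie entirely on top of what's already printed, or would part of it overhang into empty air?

Compare the two slices. At z = 7.2: the r=7.5 sphere contributes a regular 24-gon of circumradius √(7.5²−0.3²) = 7.494 (area = (24/2)·7.494²·sin(360°/24) = 174.42 mm²); the cylinder at (4.5, -3.5) is absent (z outside [9, 19]); the 5×20.5 cube at (10, -3) contributes its full rectangle (area 102.50 mm²); Merging all regions: the 2 present regions are separate (no shared area or edge), so areas and boundary lengths simply add and each stays a separate island — area = 276.92 mm²; (whole slice rotated 60° about Z — lengths, areas and connectivity unchanged). At z = 8.7: the r=7.5 sphere slices to a regular 24-gon of circumradius 7.403 (√(r²−h²) with h=1.2 from center) (area = (24/2)·7.403²·sin(360°/24) = 170.23 mm²); the cylinder at (4.5, -3.5) is not intersected at this z (z outside [9, 19]); the cube at (10, -3) (footprint 5×20.5) is included at this height (area 102.50 mm²); Taking the union: the 2 present regions are separate (no shared area or edge), so areas and boundary lengths simply add and each stays a separate island — area = 272.73 mm²; (whole slice rotated 60° about Z — lengths, areas and connectivity unchanged). Checking containment: the cross-section at z = 8.7 is a subset of the cross-section at z = 7.2.

entirely on top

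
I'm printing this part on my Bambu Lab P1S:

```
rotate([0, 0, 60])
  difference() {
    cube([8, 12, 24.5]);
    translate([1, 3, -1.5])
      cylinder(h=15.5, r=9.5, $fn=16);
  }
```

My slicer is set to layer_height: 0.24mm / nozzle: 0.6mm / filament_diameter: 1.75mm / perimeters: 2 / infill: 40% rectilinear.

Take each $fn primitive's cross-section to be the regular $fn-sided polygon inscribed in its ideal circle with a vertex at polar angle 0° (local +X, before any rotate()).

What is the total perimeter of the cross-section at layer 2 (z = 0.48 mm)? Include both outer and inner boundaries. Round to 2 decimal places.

12.55 mm

At z = 0.48 mm: the 8×12 cube contributes its full rectangle (perimeter 40.00 mm); the r=9.5 cylinder at (1, 3) gives a regular 16-gon of circumradius 9.5 (constant along its height) (perimeter = 2·16·9.500·sin(180°/16) = 59.31 mm); After the difference (first − rest): starting from the 8×12 cube, the r=9.5 cylinder at (1, 3) partially overlaps it — only the 91.31 mm² overlap (of its 276.30 mm²) is removed, clipping the outline — boundary = 12.55 mm; (rotated 60° about Z; rotation is an isometry so areas/perimeters/island counts are preserved). Overall, the cross-section is a single solid region. Total boundary length (outer) = 12.55 mm.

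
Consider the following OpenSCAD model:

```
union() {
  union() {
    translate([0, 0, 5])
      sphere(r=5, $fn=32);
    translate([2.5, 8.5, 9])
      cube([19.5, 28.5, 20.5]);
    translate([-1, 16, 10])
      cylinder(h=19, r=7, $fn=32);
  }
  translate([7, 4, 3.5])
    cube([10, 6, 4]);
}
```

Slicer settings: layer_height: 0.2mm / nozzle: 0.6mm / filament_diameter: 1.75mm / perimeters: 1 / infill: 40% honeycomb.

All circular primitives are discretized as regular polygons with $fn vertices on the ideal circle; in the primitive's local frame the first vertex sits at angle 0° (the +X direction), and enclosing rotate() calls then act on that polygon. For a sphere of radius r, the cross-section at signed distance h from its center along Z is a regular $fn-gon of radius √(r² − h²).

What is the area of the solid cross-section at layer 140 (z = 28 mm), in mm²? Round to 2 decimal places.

678.93 mm²

At z = 28 mm: the sphere is not intersected at this z (|z−center|=23.000 > r=5); the 19.5×28.5 cube at (2.5, 8.5) contributes its full rectangle (area 555.75 mm²); the cylinder at (-1, 16): section is a regular 32-gon, circumradius r=7 (area = (32/2)·7.000²·sin(360°/32) = 152.95 mm²); Merging all regions: the regions partially overlap — summed areas 708.70 mm² minus the doubly-counted overlap 29.77 mm² gives 678.93 mm² — area = 678.93 mm²; the cube at (7, 4) does not reach this height (z outside [3.5, 7.5]); Merging all regions: only the result so far is present, so the union is just that shape — area = 678.93 mm². Overall, the cross-section is a single solid region. Net area = 678.93 mm².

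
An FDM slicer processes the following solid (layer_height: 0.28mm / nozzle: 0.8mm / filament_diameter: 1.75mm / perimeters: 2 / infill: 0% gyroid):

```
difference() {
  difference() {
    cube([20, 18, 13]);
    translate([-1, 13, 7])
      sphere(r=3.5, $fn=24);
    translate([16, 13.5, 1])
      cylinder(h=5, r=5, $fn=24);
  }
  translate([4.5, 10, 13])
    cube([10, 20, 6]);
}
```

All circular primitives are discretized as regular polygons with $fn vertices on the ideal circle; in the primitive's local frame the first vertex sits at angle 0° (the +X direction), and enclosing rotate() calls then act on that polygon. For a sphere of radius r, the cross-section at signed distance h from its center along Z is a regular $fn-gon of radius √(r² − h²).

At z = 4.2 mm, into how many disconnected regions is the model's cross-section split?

2

At z = 4.2 mm: the 20×18 cube contributes its full rectangle; the r=3.5 sphere at (-1, 13) contributes a regular 24-gon of circumradius √(3.5²−2.8²) = 2.100; the cylinder at (16, 13.5): section is a regular 24-gon, circumradius r=5; Subtracting the remaining from the first: starting from the 20×18 cube, the r=3.5 sphere at (-1, 13) partially overlaps it — only the 2.84 mm² overlap (of its 13.70 mm²) is removed, clipping the outline; the r=5 cylinder at (16, 13.5) partially overlaps it — only the 72.40 mm² overlap (of its 77.65 mm²) is removed, clipping the outline — 2 connected regions; the cube at (4.5, 10) is absent (z outside [13, 19]); After the difference (first − rest): none of the subtracted shapes is present at this height, so that combined region is unchanged — 2 connected regions. The result has 2 disconnected regions.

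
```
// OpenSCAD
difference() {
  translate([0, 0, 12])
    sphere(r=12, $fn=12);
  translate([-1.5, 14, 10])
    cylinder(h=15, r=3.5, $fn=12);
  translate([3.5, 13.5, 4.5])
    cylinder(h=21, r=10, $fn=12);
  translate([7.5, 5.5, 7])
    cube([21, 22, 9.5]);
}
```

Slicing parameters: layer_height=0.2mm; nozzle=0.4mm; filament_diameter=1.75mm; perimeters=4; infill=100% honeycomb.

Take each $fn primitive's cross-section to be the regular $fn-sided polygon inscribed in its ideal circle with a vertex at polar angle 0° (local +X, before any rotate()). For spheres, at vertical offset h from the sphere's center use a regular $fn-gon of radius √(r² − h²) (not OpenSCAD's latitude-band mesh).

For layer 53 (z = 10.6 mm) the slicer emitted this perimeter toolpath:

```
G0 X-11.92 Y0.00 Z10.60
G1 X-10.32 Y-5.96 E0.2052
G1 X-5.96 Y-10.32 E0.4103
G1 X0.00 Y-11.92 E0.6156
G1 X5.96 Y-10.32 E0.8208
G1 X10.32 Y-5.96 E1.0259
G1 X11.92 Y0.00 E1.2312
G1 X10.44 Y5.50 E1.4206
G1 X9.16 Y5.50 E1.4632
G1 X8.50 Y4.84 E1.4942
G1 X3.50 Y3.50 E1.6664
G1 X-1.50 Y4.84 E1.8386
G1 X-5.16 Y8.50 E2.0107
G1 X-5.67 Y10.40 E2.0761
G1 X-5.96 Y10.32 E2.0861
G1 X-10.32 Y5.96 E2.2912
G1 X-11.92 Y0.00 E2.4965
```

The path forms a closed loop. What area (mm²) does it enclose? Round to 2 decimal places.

Apply the shoelace formula to the sequence of (X, Y) vertices; enclosed area = 341.78 mm².

341.78 mm²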